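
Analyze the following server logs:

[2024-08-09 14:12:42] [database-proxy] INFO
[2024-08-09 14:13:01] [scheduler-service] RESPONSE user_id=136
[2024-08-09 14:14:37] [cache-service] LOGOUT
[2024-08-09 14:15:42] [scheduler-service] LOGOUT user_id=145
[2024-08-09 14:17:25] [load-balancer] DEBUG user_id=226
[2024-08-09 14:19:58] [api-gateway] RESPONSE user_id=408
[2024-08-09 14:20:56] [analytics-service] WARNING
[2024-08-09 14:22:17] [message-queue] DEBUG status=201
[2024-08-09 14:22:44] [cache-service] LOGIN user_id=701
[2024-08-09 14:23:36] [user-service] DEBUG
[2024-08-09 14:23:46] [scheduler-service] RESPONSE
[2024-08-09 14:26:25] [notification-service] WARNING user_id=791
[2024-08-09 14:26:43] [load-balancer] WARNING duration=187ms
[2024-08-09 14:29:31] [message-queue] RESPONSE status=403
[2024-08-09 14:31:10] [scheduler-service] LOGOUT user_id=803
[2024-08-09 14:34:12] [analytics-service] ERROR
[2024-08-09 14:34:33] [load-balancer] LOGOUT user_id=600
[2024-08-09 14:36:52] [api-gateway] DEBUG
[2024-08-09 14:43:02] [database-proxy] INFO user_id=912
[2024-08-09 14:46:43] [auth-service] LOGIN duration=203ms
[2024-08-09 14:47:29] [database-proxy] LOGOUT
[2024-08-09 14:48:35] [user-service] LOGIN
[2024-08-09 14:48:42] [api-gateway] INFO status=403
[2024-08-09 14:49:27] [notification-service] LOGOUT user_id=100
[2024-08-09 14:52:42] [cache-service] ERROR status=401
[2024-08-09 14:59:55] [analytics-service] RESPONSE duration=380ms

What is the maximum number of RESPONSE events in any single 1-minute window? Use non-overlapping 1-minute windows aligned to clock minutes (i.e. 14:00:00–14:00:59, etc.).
1

To find the burst window:

1. Divide the log period into non-overlapping 1-minute windows starting at 14:00
2. Count RESPONSE events in each window
3. Find the window with maximum count
4. Maximum events in a window: 1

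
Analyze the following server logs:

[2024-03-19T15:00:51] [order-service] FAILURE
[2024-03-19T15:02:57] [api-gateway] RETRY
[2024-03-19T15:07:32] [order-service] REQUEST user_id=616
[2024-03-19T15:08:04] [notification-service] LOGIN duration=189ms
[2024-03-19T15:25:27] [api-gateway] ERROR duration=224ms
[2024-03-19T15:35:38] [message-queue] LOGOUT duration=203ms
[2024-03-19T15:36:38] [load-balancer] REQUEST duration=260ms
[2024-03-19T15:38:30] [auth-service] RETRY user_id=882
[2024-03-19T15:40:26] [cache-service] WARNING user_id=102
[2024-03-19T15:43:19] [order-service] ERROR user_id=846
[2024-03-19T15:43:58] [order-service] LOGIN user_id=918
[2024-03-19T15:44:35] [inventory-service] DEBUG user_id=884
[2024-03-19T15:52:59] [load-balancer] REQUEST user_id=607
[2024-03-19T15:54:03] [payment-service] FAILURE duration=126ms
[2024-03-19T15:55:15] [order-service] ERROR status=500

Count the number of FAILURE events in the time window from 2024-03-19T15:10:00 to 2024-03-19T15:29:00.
0

To count events in the time window:

1. Window boundaries: 2024-03-19T15:10:00 to 2024-03-19T15:29:00
2. Filter for FAILURE events within this window
3. Count matching events: 0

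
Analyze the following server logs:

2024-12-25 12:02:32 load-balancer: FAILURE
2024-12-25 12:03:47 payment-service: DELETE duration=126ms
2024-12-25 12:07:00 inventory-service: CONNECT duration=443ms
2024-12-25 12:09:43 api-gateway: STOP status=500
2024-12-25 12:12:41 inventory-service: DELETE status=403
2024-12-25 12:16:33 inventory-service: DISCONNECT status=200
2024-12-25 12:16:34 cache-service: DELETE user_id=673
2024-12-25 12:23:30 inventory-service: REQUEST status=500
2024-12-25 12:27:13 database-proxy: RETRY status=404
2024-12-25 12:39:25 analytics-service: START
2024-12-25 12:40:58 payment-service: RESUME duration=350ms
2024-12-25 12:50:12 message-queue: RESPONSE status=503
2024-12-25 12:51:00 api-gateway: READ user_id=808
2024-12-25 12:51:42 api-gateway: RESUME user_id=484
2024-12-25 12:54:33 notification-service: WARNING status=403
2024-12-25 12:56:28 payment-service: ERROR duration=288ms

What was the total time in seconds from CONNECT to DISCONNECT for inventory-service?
573

To calculate state duration:

1. Find CONNECT event for inventory-service: 2024-12-25 12:07:00
2. Find DISCONNECT event for inventory-service: 2024-12-25 12:16:33
3. Calculate duration: 2024-12-25 12:16:33 - 2024-12-25 12:07:00 = 573 seconds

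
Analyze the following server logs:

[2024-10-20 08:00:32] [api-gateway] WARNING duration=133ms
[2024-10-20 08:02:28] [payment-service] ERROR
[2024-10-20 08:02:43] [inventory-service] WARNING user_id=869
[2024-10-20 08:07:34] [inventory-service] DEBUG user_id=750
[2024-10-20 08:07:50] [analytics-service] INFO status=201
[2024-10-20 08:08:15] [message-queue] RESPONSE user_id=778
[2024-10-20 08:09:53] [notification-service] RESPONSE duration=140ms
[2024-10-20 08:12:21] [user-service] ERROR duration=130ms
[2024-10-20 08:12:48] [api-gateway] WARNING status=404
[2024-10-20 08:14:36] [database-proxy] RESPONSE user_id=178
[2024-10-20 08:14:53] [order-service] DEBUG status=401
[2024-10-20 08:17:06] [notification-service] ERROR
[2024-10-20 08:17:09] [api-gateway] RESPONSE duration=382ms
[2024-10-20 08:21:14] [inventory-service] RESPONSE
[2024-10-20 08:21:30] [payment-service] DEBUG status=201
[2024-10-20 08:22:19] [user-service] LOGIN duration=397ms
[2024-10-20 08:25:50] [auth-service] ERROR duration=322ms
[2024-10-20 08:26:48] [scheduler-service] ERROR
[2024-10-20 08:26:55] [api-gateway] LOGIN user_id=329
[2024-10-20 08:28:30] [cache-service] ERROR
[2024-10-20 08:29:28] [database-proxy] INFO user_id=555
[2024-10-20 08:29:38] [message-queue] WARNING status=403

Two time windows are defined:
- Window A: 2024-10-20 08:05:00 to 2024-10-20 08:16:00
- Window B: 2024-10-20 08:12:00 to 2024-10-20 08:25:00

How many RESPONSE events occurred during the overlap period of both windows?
1

To find overlap events:

1. Window A: 2024-10-20 08:05:00 to 2024-10-20 08:16:00
2. Window B: 2024-10-20 08:12:00 to 2024-10-20 08:25:00
3. Overlap period: 2024-10-20 08:12:00 to 2024-10-20 08:16:00
4. Count RESPONSE events in overlap: 1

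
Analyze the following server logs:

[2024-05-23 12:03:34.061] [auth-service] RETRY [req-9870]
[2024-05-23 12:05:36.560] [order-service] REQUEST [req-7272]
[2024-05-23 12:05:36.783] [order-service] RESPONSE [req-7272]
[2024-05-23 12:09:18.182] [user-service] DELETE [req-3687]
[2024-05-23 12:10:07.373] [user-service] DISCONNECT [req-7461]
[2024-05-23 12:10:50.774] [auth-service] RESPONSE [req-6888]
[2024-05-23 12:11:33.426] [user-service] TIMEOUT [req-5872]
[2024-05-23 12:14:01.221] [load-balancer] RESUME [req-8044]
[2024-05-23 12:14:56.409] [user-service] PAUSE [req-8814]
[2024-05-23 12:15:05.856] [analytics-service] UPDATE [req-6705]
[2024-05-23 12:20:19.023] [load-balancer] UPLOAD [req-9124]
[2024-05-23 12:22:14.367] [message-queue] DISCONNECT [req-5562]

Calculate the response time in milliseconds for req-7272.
223

To calculate latency:

1. Find REQUEST with id req-7272: 2024-05-23 12:05:36.560
2. Find RESPONSE with id req-7272: 2024-05-23 12:05:36.783
3. Latency: 2024-05-23 12:05:36.783 - 2024-05-23 12:05:36.560 = 223ms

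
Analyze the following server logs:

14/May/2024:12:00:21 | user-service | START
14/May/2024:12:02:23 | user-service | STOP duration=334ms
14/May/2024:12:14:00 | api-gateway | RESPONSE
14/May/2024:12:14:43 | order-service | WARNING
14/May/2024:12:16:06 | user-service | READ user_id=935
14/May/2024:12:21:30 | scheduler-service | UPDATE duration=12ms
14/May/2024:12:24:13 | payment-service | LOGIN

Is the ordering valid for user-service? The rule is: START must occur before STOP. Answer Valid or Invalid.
Valid

To validate ordering:

1. Required order: START → STOP
2. Rule: START must occur before STOP
3. Check actual order of events for user-service
4. Result: Valid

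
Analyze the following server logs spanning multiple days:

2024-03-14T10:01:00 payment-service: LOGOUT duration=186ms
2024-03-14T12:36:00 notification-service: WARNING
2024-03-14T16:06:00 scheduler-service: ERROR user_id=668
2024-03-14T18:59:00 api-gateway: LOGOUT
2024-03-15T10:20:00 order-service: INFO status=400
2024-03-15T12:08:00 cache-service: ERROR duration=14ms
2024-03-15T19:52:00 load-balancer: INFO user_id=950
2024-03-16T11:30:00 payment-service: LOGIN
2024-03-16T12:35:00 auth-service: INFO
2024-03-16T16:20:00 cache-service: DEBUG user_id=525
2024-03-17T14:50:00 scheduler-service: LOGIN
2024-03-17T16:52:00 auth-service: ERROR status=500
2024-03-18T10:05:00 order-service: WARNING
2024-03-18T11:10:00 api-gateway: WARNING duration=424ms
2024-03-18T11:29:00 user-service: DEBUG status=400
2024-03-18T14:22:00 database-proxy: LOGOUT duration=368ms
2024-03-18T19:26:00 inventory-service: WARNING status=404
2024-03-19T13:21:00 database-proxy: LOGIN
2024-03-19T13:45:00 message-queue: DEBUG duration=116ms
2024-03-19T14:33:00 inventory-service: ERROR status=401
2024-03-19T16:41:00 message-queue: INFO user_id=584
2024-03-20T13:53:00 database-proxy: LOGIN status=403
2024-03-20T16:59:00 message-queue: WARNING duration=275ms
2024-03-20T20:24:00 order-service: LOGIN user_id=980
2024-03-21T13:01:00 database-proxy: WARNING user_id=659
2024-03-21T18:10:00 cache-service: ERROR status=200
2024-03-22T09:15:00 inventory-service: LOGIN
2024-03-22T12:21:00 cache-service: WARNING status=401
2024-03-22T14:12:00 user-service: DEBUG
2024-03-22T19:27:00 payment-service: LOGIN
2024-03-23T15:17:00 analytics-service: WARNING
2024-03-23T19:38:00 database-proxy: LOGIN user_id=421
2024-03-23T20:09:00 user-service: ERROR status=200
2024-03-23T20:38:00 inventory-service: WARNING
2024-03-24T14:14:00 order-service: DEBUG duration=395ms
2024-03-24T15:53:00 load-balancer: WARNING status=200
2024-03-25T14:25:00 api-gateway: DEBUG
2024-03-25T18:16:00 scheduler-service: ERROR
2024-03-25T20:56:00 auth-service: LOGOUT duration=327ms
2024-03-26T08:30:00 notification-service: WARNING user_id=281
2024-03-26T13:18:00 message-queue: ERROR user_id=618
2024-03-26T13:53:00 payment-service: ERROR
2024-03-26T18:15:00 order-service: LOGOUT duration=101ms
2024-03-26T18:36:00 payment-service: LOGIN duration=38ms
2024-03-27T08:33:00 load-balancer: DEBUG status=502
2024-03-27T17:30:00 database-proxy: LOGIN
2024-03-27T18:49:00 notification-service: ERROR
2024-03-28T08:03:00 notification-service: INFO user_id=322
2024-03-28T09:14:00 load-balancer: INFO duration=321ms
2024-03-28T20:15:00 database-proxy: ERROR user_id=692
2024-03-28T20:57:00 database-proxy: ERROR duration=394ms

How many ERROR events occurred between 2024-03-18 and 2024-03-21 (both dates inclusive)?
2

To filter by date range:

1. Date range: 2024-03-18 through 2024-03-21, both dates inclusive
2. Filter for ERROR events whose date falls in this range
3. Count matching events: 2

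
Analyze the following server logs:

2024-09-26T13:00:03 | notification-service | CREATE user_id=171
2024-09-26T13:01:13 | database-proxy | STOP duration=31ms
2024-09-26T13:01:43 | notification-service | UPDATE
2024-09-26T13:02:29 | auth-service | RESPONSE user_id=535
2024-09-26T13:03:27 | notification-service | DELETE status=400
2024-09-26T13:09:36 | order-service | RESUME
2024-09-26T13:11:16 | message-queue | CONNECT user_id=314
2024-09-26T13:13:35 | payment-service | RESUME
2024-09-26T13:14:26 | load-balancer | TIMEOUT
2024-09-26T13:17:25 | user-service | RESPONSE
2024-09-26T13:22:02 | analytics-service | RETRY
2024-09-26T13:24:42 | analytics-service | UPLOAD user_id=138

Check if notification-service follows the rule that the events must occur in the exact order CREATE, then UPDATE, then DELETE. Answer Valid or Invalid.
Valid

To validate ordering:

1. Required order: CREATE → UPDATE → DELETE
2. Rule: the events must occur in the exact order CREATE, then UPDATE, then DELETE
3. Check actual order of events for notification-service
4. Result: Valid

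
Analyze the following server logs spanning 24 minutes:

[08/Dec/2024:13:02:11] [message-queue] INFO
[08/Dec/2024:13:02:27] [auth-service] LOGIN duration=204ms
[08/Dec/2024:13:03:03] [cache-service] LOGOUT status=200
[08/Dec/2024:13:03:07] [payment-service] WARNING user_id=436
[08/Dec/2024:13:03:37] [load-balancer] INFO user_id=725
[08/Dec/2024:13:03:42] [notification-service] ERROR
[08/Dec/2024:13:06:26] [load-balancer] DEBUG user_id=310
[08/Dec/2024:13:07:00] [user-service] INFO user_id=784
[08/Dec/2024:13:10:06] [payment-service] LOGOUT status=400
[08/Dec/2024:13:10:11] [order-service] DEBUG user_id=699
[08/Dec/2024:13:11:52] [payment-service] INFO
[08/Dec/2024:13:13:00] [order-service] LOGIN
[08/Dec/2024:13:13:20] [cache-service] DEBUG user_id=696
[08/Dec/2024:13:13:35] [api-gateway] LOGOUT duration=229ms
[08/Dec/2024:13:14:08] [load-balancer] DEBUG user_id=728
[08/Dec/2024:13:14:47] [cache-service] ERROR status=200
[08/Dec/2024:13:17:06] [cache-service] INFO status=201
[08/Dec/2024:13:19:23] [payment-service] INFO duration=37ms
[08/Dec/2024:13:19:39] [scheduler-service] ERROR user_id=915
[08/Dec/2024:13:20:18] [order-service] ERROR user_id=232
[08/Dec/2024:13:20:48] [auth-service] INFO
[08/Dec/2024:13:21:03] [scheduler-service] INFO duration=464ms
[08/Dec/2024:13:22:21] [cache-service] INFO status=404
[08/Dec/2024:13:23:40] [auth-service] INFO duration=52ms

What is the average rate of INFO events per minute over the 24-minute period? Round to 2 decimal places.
0.42

To calculate the rate:

1. Count total INFO events: 10
2. Total time period: 24 minutes
3. Rate = 10 / 24 = 0.42 events per minute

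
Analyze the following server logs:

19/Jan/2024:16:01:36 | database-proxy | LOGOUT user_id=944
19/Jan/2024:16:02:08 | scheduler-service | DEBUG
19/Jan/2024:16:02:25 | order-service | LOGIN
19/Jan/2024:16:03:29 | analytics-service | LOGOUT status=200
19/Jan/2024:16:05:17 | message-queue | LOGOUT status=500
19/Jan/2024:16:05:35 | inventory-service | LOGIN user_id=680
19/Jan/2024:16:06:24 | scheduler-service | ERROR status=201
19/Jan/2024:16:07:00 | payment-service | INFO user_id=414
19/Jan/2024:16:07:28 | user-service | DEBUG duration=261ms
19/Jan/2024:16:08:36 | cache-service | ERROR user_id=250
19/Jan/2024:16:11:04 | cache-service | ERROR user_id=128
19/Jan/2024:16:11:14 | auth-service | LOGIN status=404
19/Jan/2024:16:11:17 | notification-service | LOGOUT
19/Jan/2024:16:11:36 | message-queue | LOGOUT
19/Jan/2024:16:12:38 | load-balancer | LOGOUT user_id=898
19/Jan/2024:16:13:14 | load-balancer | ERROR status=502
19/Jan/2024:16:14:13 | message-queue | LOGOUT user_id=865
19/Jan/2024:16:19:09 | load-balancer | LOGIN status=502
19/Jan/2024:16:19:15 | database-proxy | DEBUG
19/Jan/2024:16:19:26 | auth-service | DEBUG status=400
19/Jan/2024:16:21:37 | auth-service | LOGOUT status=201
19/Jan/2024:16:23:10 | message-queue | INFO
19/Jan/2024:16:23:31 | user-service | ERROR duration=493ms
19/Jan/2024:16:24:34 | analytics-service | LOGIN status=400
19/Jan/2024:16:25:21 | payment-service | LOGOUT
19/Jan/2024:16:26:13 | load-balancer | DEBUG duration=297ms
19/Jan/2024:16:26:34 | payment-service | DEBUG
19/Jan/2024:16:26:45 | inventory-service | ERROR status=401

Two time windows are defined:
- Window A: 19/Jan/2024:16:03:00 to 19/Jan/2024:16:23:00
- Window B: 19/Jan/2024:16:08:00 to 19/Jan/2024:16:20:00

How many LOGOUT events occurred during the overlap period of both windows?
4

To find overlap events:

1. Window A: 19/Jan/2024:16:03:00 to 19/Jan/2024:16:23:00
2. Window B: 19/Jan/2024:16:08:00 to 19/Jan/2024:16:20:00
3. Overlap period: 19/Jan/2024:16:08:00 to 19/Jan/2024:16:20:00
4. Count LOGOUT events in overlap: 4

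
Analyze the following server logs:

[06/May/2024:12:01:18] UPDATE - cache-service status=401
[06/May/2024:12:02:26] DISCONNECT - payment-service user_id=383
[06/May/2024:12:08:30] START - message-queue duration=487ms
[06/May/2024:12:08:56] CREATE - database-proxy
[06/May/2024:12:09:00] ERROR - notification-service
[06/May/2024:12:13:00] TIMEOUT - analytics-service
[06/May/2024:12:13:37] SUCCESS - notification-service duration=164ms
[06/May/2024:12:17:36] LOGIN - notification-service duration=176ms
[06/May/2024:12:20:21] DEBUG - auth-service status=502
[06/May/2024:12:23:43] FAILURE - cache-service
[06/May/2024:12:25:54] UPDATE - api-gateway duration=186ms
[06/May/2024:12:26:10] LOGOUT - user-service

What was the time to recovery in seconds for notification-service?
277

To calculate recovery time:

1. Find ERROR event for notification-service: 06/May/2024:12:09:00
2. Find next SUCCESS event for notification-service: 06/May/2024:12:13:37
3. Recovery time: 06/May/2024:12:13:37 - 06/May/2024:12:09:00 = 277 seconds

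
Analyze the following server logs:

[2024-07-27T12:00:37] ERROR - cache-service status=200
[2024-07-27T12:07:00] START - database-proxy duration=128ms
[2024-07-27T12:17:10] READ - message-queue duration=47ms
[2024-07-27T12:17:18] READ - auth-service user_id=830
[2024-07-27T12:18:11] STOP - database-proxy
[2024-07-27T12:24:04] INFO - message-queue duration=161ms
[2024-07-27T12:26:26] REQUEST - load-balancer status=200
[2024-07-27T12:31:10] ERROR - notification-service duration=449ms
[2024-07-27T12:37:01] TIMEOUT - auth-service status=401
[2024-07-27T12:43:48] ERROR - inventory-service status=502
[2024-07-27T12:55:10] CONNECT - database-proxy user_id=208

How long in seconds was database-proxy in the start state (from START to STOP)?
671

To calculate state duration:

1. Find START event for database-proxy: 2024-07-27T12:07:00
2. Find STOP event for database-proxy: 2024-07-27T12:18:11
3. Calculate duration: 2024-07-27T12:18:11 - 2024-07-27T12:07:00 = 671 seconds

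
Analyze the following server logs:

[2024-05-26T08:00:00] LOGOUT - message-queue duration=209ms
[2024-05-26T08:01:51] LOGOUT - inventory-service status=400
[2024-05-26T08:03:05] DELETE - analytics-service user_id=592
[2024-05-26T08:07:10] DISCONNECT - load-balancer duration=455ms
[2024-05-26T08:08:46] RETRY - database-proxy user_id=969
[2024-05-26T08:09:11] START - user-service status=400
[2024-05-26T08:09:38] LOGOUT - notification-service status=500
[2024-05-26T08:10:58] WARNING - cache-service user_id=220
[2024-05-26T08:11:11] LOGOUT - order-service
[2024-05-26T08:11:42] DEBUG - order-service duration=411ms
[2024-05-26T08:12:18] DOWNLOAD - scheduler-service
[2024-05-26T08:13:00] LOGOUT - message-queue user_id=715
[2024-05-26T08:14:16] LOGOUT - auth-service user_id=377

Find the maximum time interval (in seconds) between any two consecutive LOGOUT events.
467

To find the longest gap:

1. Extract all LOGOUT events in chronological order
2. Calculate time differences between consecutive events
3. Find the maximum difference
4. Longest gap: 467 seconds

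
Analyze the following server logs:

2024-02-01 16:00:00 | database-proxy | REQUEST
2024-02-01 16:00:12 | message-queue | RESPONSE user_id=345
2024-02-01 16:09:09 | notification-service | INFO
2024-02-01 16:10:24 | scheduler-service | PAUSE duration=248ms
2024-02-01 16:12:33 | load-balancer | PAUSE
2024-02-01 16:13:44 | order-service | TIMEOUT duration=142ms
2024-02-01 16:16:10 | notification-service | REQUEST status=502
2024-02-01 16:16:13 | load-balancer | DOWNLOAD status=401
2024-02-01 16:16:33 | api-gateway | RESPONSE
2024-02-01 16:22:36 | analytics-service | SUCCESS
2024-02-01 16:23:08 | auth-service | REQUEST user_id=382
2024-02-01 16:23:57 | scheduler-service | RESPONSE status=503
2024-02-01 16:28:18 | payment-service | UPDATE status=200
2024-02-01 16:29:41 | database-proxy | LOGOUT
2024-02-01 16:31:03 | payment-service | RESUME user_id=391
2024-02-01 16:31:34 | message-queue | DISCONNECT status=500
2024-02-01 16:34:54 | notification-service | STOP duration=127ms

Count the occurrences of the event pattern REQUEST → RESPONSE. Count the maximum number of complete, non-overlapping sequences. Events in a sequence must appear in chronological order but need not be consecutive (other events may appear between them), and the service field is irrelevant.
3

To count sequences:

1. Look for pattern: REQUEST → RESPONSE
2. Greedily scan the log in chronological order, matching each sequence element in turn (ignoring service)
3. Each time the full pattern completes, increment the count and restart matching from the next event
4. Complete non-overlapping sequences found: 3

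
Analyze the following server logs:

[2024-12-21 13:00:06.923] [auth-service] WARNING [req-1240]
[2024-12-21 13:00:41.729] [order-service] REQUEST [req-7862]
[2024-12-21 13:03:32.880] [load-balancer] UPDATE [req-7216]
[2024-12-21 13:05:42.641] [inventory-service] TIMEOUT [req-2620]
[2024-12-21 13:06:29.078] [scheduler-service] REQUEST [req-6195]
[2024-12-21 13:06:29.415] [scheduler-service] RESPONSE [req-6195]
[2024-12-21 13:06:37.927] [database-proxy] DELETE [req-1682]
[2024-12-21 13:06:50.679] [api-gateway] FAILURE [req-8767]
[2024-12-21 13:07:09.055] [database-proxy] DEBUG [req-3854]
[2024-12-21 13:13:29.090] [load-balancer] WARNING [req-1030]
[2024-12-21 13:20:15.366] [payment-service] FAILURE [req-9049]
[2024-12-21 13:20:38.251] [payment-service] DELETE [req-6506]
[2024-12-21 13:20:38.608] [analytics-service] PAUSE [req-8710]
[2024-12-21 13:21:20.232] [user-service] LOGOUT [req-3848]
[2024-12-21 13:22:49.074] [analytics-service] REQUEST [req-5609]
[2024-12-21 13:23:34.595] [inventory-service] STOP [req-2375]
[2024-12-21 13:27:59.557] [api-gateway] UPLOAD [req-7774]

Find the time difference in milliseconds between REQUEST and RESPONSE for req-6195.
337

To calculate latency:

1. Find REQUEST with id req-6195: 2024-12-21 13:06:29.078
2. Find RESPONSE with id req-6195: 2024-12-21 13:06:29.415
3. Latency: 2024-12-21 13:06:29.415 - 2024-12-21 13:06:29.078 = 337ms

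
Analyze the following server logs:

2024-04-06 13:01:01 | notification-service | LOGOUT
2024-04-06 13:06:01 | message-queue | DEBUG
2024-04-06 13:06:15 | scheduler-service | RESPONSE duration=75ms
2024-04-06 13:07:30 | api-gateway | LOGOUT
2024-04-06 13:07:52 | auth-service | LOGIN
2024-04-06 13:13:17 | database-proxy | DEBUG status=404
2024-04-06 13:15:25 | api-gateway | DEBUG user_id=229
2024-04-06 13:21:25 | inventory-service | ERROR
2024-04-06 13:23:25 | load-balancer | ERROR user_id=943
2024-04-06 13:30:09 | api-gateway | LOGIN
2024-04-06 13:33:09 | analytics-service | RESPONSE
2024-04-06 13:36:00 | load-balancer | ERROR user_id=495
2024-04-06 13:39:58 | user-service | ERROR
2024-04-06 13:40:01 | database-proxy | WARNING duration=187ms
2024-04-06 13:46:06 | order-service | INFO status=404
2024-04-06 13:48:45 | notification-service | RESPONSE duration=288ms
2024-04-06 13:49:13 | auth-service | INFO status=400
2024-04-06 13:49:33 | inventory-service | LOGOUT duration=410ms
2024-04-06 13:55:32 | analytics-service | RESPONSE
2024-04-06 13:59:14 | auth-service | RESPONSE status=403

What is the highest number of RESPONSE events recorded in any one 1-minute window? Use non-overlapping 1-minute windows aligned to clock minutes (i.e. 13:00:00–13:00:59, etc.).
1

To find the burst window:

1. Divide the log period into non-overlapping 1-minute windows starting at 13:00
2. Count RESPONSE events in each window
3. Find the window with maximum count
4. Maximum events in a window: 1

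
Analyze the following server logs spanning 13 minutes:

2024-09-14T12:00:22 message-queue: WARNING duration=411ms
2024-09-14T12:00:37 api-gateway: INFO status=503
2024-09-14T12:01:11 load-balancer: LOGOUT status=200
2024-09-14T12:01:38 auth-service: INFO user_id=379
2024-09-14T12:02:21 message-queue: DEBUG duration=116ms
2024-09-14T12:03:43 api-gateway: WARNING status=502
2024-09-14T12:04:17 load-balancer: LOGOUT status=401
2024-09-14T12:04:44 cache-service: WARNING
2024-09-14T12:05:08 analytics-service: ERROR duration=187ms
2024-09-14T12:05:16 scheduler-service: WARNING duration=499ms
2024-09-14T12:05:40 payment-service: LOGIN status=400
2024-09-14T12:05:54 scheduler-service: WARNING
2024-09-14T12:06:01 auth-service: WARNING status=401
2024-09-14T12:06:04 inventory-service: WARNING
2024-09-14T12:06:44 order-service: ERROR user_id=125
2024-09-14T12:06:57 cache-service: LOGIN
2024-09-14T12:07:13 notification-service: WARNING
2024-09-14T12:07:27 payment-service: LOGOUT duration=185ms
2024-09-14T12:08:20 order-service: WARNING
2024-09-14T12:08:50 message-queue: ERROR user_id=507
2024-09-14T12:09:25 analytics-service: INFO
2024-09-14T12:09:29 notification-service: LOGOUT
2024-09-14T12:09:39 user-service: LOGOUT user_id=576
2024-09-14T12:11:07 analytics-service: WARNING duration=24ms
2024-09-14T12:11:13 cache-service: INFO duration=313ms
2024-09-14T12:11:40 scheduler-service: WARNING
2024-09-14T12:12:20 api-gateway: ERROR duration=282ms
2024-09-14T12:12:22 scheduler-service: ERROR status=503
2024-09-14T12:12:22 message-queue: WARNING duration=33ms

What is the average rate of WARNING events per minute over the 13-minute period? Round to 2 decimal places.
0.92

To calculate the rate:

1. Count total WARNING events: 12
2. Total time period: 13 minutes
3. Rate = 12 / 13 = 0.92 events per minute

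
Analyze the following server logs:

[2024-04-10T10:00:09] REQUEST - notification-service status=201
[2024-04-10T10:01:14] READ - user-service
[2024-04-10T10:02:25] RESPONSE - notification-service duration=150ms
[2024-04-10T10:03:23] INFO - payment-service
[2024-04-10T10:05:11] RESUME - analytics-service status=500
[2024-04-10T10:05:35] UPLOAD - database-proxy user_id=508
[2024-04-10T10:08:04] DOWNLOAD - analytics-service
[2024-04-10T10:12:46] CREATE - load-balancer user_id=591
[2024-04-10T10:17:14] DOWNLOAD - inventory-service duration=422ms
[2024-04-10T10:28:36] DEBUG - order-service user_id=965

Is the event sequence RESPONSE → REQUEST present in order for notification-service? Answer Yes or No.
No

To verify sequence order:

1. Find all events in sequence RESPONSE → REQUEST for notification-service
2. Extract their timestamps
3. Check if timestamps are in ascending order
4. Result: No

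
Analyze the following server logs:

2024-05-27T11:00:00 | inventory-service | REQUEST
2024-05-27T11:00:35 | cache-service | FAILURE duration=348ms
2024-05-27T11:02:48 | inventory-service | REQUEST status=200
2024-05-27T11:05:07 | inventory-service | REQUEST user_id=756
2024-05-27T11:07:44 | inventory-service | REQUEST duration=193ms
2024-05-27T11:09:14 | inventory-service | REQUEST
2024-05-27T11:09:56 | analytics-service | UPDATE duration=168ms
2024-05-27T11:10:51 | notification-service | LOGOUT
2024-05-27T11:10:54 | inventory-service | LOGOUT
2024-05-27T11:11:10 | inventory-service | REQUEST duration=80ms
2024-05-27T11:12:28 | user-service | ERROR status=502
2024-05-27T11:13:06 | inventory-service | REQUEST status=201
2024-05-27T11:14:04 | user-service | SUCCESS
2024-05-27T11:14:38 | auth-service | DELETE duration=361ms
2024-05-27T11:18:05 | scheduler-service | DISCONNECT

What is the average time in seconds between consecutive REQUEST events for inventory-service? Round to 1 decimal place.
131.0

To calculate average interval:

1. Find all REQUEST events for inventory-service in order
2. Calculate time gaps between consecutive events
3. Compute mean of gaps: 786 / 6 = 131.0 seconds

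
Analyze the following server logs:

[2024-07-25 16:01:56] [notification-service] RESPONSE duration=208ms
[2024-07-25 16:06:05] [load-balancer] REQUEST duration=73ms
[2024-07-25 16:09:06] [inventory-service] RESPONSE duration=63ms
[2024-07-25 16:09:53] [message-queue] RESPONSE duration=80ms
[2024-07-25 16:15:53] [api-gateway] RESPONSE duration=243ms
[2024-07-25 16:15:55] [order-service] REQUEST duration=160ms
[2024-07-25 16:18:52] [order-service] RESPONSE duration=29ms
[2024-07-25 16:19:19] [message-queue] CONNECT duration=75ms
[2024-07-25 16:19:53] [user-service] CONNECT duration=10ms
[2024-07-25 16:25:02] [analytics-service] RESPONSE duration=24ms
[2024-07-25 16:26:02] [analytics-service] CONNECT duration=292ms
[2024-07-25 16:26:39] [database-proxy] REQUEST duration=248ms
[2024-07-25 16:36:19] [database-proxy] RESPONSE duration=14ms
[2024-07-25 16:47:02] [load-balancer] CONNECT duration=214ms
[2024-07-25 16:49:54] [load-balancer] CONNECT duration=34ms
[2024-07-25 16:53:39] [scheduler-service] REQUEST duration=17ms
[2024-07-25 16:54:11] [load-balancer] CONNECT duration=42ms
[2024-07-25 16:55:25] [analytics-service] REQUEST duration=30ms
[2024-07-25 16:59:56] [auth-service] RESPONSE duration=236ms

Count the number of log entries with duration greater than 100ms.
7

To count timeouts:

1. Threshold: 100ms
2. Extract duration from each log entry
3. Count entries where duration > 100
4. Timeout count: 7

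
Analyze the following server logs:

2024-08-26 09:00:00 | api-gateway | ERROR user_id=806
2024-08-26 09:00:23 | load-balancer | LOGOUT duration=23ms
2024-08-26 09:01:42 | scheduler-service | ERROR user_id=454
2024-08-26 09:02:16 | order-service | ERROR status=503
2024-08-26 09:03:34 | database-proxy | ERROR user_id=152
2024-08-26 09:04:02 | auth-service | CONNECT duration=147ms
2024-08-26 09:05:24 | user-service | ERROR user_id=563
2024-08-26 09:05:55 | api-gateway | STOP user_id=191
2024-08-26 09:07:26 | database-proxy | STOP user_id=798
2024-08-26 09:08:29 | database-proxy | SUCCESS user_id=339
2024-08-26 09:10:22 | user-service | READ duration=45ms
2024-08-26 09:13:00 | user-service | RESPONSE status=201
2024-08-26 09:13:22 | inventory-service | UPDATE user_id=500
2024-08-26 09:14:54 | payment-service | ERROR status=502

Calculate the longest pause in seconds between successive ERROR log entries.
570

To find the longest gap:

1. Extract all ERROR events in chronological order
2. Calculate time differences between consecutive events
3. Find the maximum difference
4. Longest gap: 570 seconds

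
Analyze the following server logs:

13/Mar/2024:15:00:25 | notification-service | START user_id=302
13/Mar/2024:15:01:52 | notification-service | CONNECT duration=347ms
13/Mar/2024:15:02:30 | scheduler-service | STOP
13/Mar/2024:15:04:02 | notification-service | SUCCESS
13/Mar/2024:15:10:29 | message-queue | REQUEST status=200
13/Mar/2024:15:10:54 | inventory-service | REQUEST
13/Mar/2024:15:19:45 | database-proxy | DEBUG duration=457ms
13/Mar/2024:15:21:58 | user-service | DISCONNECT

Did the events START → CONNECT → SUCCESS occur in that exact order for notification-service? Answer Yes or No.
Yes

To verify sequence order:

1. Find all events in sequence START → CONNECT → SUCCESS for notification-service
2. Extract their timestamps
3. Check if timestamps are in ascending order
4. Result: Yes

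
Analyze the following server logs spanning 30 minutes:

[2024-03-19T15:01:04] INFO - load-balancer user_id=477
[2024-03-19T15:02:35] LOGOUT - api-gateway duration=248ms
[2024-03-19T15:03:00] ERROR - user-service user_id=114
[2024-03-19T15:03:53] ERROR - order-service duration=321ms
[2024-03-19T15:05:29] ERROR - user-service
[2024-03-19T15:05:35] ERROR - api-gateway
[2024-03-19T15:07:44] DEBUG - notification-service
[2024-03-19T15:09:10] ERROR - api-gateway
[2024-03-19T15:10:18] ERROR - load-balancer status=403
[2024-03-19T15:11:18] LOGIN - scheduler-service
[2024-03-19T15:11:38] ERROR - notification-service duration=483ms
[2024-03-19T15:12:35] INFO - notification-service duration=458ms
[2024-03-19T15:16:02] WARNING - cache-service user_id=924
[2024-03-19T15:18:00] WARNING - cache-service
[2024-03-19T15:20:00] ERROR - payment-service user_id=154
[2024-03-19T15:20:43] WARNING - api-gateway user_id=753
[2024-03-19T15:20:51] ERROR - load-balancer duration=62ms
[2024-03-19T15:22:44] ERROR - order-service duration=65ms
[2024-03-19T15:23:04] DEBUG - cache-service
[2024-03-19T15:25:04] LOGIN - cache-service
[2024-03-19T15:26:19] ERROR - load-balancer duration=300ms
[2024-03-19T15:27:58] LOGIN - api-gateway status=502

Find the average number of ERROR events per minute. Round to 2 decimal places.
0.37

To calculate the rate:

1. Count total ERROR events: 11
2. Total time period: 30 minutes
3. Rate = 11 / 30 = 0.37 events per minute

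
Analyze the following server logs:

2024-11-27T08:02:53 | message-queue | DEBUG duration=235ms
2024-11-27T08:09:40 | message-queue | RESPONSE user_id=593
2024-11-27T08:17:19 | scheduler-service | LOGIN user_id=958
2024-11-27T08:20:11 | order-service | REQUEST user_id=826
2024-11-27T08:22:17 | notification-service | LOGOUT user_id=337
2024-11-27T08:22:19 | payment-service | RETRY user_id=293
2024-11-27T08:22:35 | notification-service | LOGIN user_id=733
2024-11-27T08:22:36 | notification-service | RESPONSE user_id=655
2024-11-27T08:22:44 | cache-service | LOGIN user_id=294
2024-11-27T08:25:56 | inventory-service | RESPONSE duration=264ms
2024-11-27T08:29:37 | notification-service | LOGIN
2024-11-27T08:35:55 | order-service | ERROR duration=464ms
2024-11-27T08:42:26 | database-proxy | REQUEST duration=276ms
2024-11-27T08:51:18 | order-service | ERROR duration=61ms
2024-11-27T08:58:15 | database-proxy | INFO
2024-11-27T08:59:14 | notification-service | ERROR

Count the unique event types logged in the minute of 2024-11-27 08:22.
4

To count unique event types:

1. Filter events in the minute starting at 2024-11-27 08:22
2. Extract event types from matching entries
3. Count unique types: 4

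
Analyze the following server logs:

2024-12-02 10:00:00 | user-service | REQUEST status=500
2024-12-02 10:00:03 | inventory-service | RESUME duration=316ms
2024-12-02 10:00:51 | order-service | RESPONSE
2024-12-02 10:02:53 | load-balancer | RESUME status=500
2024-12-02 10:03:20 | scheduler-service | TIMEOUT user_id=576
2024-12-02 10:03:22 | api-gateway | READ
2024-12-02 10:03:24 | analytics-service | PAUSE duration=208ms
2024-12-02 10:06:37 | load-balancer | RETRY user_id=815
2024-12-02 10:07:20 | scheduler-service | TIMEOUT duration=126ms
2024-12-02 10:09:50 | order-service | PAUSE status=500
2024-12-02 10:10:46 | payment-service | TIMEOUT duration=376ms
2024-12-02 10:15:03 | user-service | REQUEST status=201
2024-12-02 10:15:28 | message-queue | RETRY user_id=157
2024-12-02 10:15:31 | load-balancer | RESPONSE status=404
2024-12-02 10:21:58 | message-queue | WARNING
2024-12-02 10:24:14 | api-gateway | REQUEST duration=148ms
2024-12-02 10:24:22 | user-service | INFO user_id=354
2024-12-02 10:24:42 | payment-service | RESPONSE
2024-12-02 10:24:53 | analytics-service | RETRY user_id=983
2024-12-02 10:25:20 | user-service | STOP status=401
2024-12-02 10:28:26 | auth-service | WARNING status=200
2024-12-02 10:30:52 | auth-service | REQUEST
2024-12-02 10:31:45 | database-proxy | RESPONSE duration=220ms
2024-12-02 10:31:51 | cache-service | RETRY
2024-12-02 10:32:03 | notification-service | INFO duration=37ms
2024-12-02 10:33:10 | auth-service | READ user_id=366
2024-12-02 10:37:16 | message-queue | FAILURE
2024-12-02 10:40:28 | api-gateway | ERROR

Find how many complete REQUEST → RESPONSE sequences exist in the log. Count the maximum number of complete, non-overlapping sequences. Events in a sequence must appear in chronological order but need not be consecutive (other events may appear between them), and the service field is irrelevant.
4

To count sequences:

1. Look for pattern: REQUEST → RESPONSE
2. Greedily scan the log in chronological order, matching each sequence element in turn (ignoring service)
3. Each time the full pattern completes, increment the count and restart matching from the next event
4. Complete non-overlapping sequences found: 4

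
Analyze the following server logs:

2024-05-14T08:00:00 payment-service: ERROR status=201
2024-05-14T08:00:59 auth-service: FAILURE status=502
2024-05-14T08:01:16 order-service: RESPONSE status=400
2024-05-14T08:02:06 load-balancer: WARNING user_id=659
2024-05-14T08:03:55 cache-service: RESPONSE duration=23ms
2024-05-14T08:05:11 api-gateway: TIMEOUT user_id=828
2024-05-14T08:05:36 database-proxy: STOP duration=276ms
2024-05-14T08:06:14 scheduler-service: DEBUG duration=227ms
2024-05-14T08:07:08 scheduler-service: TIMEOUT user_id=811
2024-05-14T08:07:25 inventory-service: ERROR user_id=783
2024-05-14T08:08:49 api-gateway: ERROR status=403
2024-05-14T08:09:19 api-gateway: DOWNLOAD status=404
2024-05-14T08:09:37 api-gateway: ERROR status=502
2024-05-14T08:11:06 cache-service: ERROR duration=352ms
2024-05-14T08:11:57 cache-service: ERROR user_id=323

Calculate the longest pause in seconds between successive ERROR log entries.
445

To find the longest gap:

1. Extract all ERROR events in chronological order
2. Calculate time differences between consecutive events
3. Find the maximum difference
4. Longest gap: 445 seconds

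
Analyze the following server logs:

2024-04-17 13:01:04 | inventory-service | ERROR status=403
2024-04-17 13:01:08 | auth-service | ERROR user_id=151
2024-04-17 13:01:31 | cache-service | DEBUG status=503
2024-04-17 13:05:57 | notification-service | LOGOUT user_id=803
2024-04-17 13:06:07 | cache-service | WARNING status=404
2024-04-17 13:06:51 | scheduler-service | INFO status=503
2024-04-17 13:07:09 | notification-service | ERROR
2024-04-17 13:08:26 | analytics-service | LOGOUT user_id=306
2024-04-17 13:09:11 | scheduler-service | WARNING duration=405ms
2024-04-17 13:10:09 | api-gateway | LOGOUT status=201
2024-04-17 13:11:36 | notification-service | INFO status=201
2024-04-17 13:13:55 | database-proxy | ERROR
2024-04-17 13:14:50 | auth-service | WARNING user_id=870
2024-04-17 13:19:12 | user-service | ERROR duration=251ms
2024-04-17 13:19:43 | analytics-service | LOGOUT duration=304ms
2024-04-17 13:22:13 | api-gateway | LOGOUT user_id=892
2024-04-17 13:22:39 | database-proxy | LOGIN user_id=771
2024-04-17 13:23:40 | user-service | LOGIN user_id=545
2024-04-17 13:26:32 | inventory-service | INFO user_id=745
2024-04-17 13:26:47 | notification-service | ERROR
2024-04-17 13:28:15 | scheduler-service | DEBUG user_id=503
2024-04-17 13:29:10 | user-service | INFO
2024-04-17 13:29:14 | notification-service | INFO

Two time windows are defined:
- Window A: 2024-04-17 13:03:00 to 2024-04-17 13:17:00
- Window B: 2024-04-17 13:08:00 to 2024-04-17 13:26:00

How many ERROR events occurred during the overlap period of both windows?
1

To find overlap events:

1. Window A: 2024-04-17 13:03:00 to 2024-04-17 13:17:00
2. Window B: 2024-04-17 13:08:00 to 2024-04-17 13:26:00
3. Overlap period: 2024-04-17 13:08:00 to 2024-04-17 13:17:00
4. Count ERROR events in overlap: 1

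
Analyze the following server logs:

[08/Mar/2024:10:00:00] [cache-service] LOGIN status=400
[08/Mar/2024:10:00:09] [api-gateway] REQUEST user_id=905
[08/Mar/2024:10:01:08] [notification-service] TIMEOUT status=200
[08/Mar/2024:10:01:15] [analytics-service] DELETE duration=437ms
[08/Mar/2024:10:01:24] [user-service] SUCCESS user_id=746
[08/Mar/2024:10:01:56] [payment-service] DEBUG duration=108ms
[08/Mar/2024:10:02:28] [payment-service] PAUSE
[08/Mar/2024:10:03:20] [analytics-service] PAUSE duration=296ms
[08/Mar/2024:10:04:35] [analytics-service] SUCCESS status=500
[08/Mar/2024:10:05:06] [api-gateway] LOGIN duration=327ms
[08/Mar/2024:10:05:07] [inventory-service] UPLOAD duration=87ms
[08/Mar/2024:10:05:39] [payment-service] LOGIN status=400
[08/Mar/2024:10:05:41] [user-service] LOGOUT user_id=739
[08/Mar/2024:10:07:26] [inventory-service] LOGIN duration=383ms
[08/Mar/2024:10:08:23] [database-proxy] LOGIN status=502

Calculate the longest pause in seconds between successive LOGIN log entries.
306

To find the longest gap:

1. Extract all LOGIN events in chronological order
2. Calculate time differences between consecutive events
3. Find the maximum difference
4. Longest gap: 306 seconds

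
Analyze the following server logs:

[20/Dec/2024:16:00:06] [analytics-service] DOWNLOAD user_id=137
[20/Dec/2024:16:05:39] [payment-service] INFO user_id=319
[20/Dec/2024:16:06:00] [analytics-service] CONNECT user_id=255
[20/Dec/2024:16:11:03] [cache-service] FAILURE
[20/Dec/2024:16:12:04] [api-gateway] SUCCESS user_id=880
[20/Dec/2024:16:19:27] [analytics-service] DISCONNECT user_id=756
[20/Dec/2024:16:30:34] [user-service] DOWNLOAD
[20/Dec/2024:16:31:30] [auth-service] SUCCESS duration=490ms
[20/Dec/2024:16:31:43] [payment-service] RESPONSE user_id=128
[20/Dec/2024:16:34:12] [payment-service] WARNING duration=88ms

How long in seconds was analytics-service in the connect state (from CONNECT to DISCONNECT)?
807

To calculate state duration:

1. Find CONNECT event for analytics-service: 20/Dec/2024:16:06:00
2. Find DISCONNECT event for analytics-service: 20/Dec/2024:16:19:27
3. Calculate duration: 20/Dec/2024:16:19:27 - 20/Dec/2024:16:06:00 = 807 seconds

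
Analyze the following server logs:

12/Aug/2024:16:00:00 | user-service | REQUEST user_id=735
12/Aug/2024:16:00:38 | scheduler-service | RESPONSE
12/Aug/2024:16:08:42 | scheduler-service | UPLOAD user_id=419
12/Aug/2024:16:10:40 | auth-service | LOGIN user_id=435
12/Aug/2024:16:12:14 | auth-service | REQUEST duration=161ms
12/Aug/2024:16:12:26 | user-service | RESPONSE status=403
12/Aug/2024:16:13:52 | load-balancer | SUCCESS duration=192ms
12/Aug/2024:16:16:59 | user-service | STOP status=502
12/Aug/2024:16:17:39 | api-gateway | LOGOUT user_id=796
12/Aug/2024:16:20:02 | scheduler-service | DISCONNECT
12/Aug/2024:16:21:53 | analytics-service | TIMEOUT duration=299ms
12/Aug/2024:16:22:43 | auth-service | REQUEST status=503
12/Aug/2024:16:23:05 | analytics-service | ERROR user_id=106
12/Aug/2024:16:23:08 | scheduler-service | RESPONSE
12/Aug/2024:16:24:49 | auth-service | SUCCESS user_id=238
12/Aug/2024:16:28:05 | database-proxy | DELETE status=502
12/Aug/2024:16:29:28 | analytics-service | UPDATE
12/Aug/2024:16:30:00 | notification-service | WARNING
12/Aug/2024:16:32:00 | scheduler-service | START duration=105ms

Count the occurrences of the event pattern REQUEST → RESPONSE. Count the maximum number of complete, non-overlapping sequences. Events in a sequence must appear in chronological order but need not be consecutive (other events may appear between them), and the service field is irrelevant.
3

To count sequences:

1. Look for pattern: REQUEST → RESPONSE
2. Greedily scan the log in chronological order, matching each sequence element in turn (ignoring service)
3. Each time the full pattern completes, increment the count and restart matching from the next event
4. Complete non-overlapping sequences found: 3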